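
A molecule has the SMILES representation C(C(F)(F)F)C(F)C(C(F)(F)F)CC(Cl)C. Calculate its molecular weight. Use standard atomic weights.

274.60 g/mol

Atom tally by fragment:
  F3CCH2 → C:2 H:2 F:3
  CH(F) → C:1 H:1 F:1
  CH(CF3) → C:2 H:1 F:3
  CH2 → C:1 H:2
  CH(Cl) → C:1 H:1 Cl:1
  CH3 → C:1 H:3
Element totals:
  C: 8
  H: 10
  Cl: 1
  F: 7
Molecular formula: C8H10ClF7.
  M = 8(12.011) + 10(1.008) + 35.45 + 7(18.998)
    = 96.088 + 10.080 + 35.450 + 132.986 = 274.604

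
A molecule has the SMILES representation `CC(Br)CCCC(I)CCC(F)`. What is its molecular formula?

C9H17BrFI

Atom tally by fragment:
  CH3 → C:1 H:3
  CH(Br) → C:1 H:1 Br:1
  CH2 → C:1 H:2
  CH2 → C:1 H:2
  CH2 → C:1 H:2
  CH(I) → C:1 H:1 I:1
  CH2 → C:1 H:2
  CH2 → C:1 H:2
  CH2F → C:1 H:2 F:1
Element totals:
  C: 9
  H: 17
  Br: 1
  F: 1
  I: 1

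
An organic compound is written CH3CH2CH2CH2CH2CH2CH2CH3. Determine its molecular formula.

Element totals:
  C: 8
  H: 18

C8H18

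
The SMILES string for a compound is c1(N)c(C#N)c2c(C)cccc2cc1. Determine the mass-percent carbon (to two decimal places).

Atom tally by fragment:
  naphthalene ring system core → C:10 H:8
  (− 3 ring H displaced by substituents)
  + NH2 → N:1 H:2
  + CN → C:1 N:1
  + CH3 → C:1 H:3
Element totals:
  C: 12
  H: 10
  N: 2
Molecular formula: C12H10N2.
Molar mass = 182.226 g/mol.
Mass from C: 12 × 12.011 = 144.132 g/mol.
%C = 144.132 / 182.226 × 100 = 79.10%.

79.10%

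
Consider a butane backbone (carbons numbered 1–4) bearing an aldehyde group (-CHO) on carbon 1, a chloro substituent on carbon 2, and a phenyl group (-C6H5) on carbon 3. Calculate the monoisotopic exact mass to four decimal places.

196.0655

Atom tally by fragment:
  OHCCH2 → C:2 H:3 O:1
  CH(Cl) → C:1 H:1 Cl:1
  CH(C6H5) → C:7 H:6
  CH3 → C:1 H:3
Element totals:
  C: 11
  H: 13
  Cl: 1
  O: 1
Molecular formula: C11H13ClO.
  M = 11(12.0) + 13(1.007825) + 34.968853 + 15.994915
    = 132.000000 + 13.101725 + 34.968853 + 15.994915 = 196.065493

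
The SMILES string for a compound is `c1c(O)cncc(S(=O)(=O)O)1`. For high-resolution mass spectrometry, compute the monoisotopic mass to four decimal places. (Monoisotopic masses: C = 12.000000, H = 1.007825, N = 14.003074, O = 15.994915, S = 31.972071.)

174.9939

Atom tally by fragment:
  pyridine ring core → C:5 H:5 N:1
  (− 2 ring H displaced by substituents)
  + OH → O:1 H:1
  + SO3H → S:1 O:3 H:1
Element totals:
  C: 5
  H: 5
  N: 1
  O: 4
  S: 1
Molecular formula: C5H5NO4S.
  M = 5(12.0) + 5(1.007825) + 14.003074 + 4(15.994915) + 31.972071
    = 60.000000 + 5.039125 + 14.003074 + 63.979660 + 31.972071 = 174.993930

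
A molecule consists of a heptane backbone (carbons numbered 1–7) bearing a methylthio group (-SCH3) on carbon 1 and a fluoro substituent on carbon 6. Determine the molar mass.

164.28 g/mol

Atom tally by fragment:
  CH3SCH2 → C:2 H:5 S:1
  CH2 → C:1 H:2
  CH2 → C:1 H:2
  CH2 → C:1 H:2
  CH2 → C:1 H:2
  CH(F) → C:1 H:1 F:1
  CH3 → C:1 H:3
Element totals:
  C: 8
  H: 17
  F: 1
  S: 1
Molecular formula: C8H17FS.
  M = 8(12.011) + 17(1.008) + 18.998 + 32.06
    = 96.088 + 17.136 + 18.998 + 32.060 = 164.282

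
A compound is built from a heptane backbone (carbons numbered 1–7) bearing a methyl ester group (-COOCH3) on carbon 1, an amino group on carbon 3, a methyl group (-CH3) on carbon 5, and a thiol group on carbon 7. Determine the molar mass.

219.34 g/mol

Atom tally by fragment:
  CH3OOCCH2 → C:3 H:5 O:2
  CH2 → C:1 H:2
  CH(NH2) → C:1 H:3 N:1
  CH2 → C:1 H:2
  CH(CH3) → C:2 H:4
  CH2 → C:1 H:2
  CH2SH → C:1 H:3 S:1
Element totals:
  C: 10
  H: 21
  N: 1
  O: 2
  S: 1
Molecular formula: C10H21NO2S.
  M = 10(12.011) + 21(1.008) + 14.007 + 2(15.999) + 32.06
    = 120.110 + 21.168 + 14.007 + 31.998 + 32.060 = 219.343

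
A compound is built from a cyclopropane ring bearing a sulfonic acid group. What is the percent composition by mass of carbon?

Atom tally by fragment:
  cyclopropane ring core → C:3 H:6
  (− 1 ring H displaced by substituents)
  + SO3H → S:1 O:3 H:1
Element totals:
  C: 3
  H: 6
  O: 3
  S: 1
Molecular formula: C3H6O3S.
Molar mass = 122.138 g/mol.
Mass from C: 3 × 12.011 = 36.033 g/mol.
%C = 36.033 / 122.138 × 100 = 29.50%.

29.50%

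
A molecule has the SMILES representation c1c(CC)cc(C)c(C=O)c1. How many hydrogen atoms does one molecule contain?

12

Atom tally by fragment:
  benzene ring core → C:6 H:6
  (− 3 ring H displaced by substituents)
  + C2H5 → C:2 H:5
  + CH3 → C:1 H:3
  + CHO → C:1 H:1 O:1
Element totals:
  C: 10
  H: 12
  O: 1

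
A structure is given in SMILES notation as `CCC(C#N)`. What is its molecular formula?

C4H7N

Atom tally by fragment:
  CH3 → C:1 H:3
  CH2 → C:1 H:2
  CH2CN → C:2 H:2 N:1
Element totals:
  C: 4
  H: 7
  N: 1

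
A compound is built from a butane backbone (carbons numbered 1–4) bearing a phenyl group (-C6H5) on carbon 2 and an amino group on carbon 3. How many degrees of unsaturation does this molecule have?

Atom tally by fragment:
  CH3 → C:1 H:3
  CH(C6H5) → C:7 H:6
  CH(NH2) → C:1 H:3 N:1
  CH3 → C:1 H:3
Element totals:
  C: 10
  H: 15
  N: 1
Molecular formula: C10H15N.
DoU = (2C + 2 + N − H − X) / 2 = (2·10 + 2 + 1 − 15 − 0) / 2 = 4.

4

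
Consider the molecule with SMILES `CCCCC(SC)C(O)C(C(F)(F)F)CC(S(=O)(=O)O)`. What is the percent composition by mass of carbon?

39.04%

Atom tally by fragment:
  CH3 → C:1 H:3
  CH2 → C:1 H:2
  CH2 → C:1 H:2
  CH2 → C:1 H:2
  CH(SCH3) → C:2 H:4 S:1
  CH(OH) → C:1 H:2 O:1
  CH(CF3) → C:2 H:1 F:3
  CH2 → C:1 H:2
  CH2SO3H → C:1 H:3 S:1 O:3
Element totals:
  C: 11
  H: 21
  F: 3
  O: 4
  S: 2
Molecular formula: C11H21F3O4S2.
Molar mass = 338.399 g/mol.
Mass from C: 11 × 12.011 = 132.121 g/mol.
%C = 132.121 / 338.399 × 100 = 39.04%.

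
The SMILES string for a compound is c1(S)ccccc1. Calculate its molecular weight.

Atom tally by fragment:
  benzene ring core → C:6 H:6
  (− 1 ring H displaced by substituents)
  + SH → S:1 H:1
Element totals:
  C: 6
  H: 6
  S: 1
Molecular formula: C6H6S.
  M = 6(12.011) + 6(1.008) + 32.06
    = 72.066 + 6.048 + 32.060 = 110.174

110.17 g/mol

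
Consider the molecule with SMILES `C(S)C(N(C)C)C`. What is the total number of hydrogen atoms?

Atom tally by fragment:
  HSCH2 → C:1 H:3 S:1
  CH(N(CH3)2) → C:3 H:7 N:1
  CH3 → C:1 H:3
Element totals:
  C: 5
  H: 13
  N: 1
  S: 1

13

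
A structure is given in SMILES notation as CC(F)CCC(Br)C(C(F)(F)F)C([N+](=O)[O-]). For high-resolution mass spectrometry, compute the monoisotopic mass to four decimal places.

308.9988

Atom tally by fragment:
  CH3 → C:1 H:3
  CH(F) → C:1 H:1 F:1
  CH2 → C:1 H:2
  CH2 → C:1 H:2
  CH(Br) → C:1 H:1 Br:1
  CH(CF3) → C:2 H:1 F:3
  CH2NO2 → C:1 H:2 N:1 O:2
Element totals:
  C: 8
  H: 12
  Br: 1
  F: 4
  N: 1
  O: 2
Molecular formula: C8H12BrF4NO2.
  M = 8(12.0) + 12(1.007825) + 78.918338 + 4(18.998403) + 14.003074 + 2(15.994915)
    = 96.000000 + 12.093900 + 78.918338 + 75.993612 + 14.003074 + 31.989830 = 308.998754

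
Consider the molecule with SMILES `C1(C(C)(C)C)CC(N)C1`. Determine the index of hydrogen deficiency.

1

Atom tally by fragment:
  cyclobutane ring core → C:4 H:8
  (− 2 ring H displaced by substituents)
  + C(CH3)3 → C:4 H:9
  + NH2 → N:1 H:2
Element totals:
  C: 8
  H: 17
  N: 1
Molecular formula: C8H17N.
DoU = (2C + 2 + N − H − X) / 2 = (2·8 + 2 + 1 − 17 − 0) / 2 = 1.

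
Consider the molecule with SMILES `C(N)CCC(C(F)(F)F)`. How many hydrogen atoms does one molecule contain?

Atom tally by fragment:
  H2NCH2 → C:1 H:4 N:1
  CH2 → C:1 H:2
  CH2 → C:1 H:2
  CH2CF3 → C:2 H:2 F:3
Element totals:
  C: 5
  H: 10
  F: 3
  N: 1

10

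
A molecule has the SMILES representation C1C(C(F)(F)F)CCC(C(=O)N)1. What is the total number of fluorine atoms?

3

Atom tally by fragment:
  cyclopentane ring core → C:5 H:10
  (− 2 ring H displaced by substituents)
  + CF3 → C:1 F:3
  + CONH2 → C:1 H:2 O:1 N:1
Element totals:
  C: 7
  H: 10
  F: 3
  N: 1
  O: 1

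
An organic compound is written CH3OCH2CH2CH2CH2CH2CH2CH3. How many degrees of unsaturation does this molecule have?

0

Element totals:
  C: 8
  H: 18
  O: 1
Molecular formula: C8H18O.
DoU = (2C + 2 + N − H − X) / 2 = (2·8 + 2 + 0 − 18 − 0) / 2 = 0.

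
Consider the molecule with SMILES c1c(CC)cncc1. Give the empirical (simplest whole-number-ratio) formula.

C7H9N

Atom tally by fragment:
  pyridine ring core → C:5 H:5 N:1
  (− 1 ring H displaced by substituents)
  + C2H5 → C:2 H:5
Element totals:
  C: 7
  H: 9
  N: 1
Molecular formula: C7H9N.
gcd of subscripts (7, 9, 1) = 1, so the empirical formula equals the molecular formula.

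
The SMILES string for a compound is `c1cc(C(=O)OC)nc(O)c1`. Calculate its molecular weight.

153.14 g/mol

Atom tally by fragment:
  pyridine ring core → C:5 H:5 N:1
  (− 2 ring H displaced by substituents)
  + COOCH3 → C:2 H:3 O:2
  + OH → O:1 H:1
Element totals:
  C: 7
  H: 7
  N: 1
  O: 3
Molecular formula: C7H7NO3.
  M = 7(12.011) + 7(1.008) + 14.007 + 3(15.999)
    = 84.077 + 7.056 + 14.007 + 47.997 = 153.137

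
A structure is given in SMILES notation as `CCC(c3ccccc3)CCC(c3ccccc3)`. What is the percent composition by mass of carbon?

90.70%

Atom tally by fragment:
  CH3 → C:1 H:3
  CH2 → C:1 H:2
  CH(C6H5) → C:7 H:6
  CH2 → C:1 H:2
  CH2 → C:1 H:2
  CH2C6H5 → C:7 H:7
Element totals:
  C: 18
  H: 22
Molecular formula: C18H22.
Molar mass = 238.374 g/mol.
Mass from C: 18 × 12.011 = 216.198 g/mol.
%C = 216.198 / 238.374 × 100 = 90.70%.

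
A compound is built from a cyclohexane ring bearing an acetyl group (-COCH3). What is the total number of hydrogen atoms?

14

Atom tally by fragment:
  cyclohexane ring core → C:6 H:12
  (− 1 ring H displaced by substituents)
  + COCH3 → C:2 H:3 O:1
Element totals:
  C: 8
  H: 14
  O: 1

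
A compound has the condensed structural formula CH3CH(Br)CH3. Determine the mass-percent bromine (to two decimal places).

64.97%

Atom tally by fragment:
  CH3 → C:1 H:3
  CH(Br) → C:1 H:1 Br:1
  CH3 → C:1 H:3
Element totals:
  C: 3
  H: 7
  Br: 1
Molecular formula: C3H7Br.
Molar mass = 122.993 g/mol.
Mass from Br: 1 × 79.904 = 79.904 g/mol.
%Br = 79.904 / 122.993 × 100 = 64.97%.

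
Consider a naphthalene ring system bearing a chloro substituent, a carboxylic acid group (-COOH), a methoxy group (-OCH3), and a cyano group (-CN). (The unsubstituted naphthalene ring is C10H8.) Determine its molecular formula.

Atom tally by fragment:
  naphthalene ring system core → C:10 H:8
  (− 4 ring H displaced by substituents)
  + Cl → Cl:1
  + COOH → C:1 H:1 O:2
  + OCH3 → C:1 H:3 O:1
  + CN → C:1 N:1
Element totals:
  C: 13
  H: 8
  Cl: 1
  N: 1
  O: 3

C13H8ClNO3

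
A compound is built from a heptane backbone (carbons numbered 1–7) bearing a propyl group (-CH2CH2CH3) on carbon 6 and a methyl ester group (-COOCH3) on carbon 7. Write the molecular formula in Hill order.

Atom tally by fragment:
  CH3 → C:1 H:3
  CH2 → C:1 H:2
  CH2 → C:1 H:2
  CH2 → C:1 H:2
  CH2 → C:1 H:2
  CH(CH2CH2CH3) → C:4 H:8
  CH2COOCH3 → C:3 H:5 O:2
Element totals:
  C: 12
  H: 24
  O: 2

C12H24O2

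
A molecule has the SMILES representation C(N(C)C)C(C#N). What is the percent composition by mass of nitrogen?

Atom tally by fragment:
  (CH3)2NCH2 → C:3 H:8 N:1
  CH2CN → C:2 H:2 N:1
Element totals:
  C: 5
  H: 10
  N: 2
Molecular formula: C5H10N2.
Molar mass = 98.149 g/mol.
Mass from N: 2 × 14.007 = 28.014 g/mol.
%N = 28.014 / 98.149 × 100 = 28.54%.

28.54%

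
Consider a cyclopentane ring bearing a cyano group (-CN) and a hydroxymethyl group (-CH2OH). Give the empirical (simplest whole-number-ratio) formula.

C7H11NO

Atom tally by fragment:
  cyclopentane ring core → C:5 H:10
  (− 2 ring H displaced by substituents)
  + CN → C:1 N:1
  + CH2OH → C:1 H:3 O:1
Element totals:
  C: 7
  H: 11
  N: 1
  O: 1
Molecular formula: C7H11NO.
gcd of subscripts (7, 11, 1, 1) = 1, so the empirical formula equals the molecular formula.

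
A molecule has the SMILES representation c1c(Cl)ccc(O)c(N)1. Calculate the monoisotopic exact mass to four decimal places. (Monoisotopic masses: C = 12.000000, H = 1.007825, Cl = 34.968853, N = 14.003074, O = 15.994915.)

Atom tally by fragment:
  benzene ring core → C:6 H:6
  (− 3 ring H displaced by substituents)
  + Cl → Cl:1
  + OH → O:1 H:1
  + NH2 → N:1 H:2
Element totals:
  C: 6
  H: 6
  Cl: 1
  N: 1
  O: 1
Molecular formula: C6H6ClNO.
  M = 6(12.0) + 6(1.007825) + 34.968853 + 14.003074 + 15.994915
    = 72.000000 + 6.046950 + 34.968853 + 14.003074 + 15.994915 = 143.013792

143.0138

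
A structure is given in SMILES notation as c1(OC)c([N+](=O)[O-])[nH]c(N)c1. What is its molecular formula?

Atom tally by fragment:
  pyrrole ring core → C:4 H:5 N:1
  (− 3 ring H displaced by substituents)
  + OCH3 → C:1 H:3 O:1
  + NO2 → N:1 O:2
  + NH2 → N:1 H:2
Element totals:
  C: 5
  H: 7
  N: 3
  O: 3

C5H7N3O3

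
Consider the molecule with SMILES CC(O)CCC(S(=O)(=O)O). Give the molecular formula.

Atom tally by fragment:
  CH3 → C:1 H:3
  CH(OH) → C:1 H:2 O:1
  CH2 → C:1 H:2
  CH2 → C:1 H:2
  CH2SO3H → C:1 H:3 S:1 O:3
Element totals:
  C: 5
  H: 12
  O: 4
  S: 1

C5H12O4S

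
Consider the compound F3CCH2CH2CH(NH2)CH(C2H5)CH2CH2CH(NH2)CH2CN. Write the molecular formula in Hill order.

Element totals:
  C: 12
  H: 22
  F: 3
  N: 3

C12H22F3N3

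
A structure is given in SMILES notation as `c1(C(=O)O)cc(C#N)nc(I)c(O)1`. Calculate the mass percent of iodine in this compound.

43.76%

Atom tally by fragment:
  pyridine ring core → C:5 H:5 N:1
  (− 4 ring H displaced by substituents)
  + COOH → C:1 H:1 O:2
  + CN → C:1 N:1
  + I → I:1
  + OH → O:1 H:1
Element totals:
  C: 7
  H: 3
  I: 1
  N: 2
  O: 3
Molecular formula: C7H3IN2O3.
Molar mass = 290.016 g/mol.
Mass from I: 1 × 126.904 = 126.904 g/mol.
%I = 126.904 / 290.016 × 100 = 43.76%.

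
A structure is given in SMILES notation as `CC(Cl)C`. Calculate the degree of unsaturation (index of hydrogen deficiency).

0

Atom tally by fragment:
  CH3 → C:1 H:3
  CH(Cl) → C:1 H:1 Cl:1
  CH3 → C:1 H:3
Element totals:
  C: 3
  H: 7
  Cl: 1
Molecular formula: C3H7Cl.
DoU = (2C + 2 + N − H − X) / 2 = (2·3 + 2 + 0 − 7 − 1) / 2 = 0.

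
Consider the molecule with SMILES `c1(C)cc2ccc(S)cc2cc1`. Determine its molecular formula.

Atom tally by fragment:
  naphthalene ring system core → C:10 H:8
  (− 2 ring H displaced by substituents)
  + CH3 → C:1 H:3
  + SH → S:1 H:1
Element totals:
  C: 11
  H: 10
  S: 1

C11H10S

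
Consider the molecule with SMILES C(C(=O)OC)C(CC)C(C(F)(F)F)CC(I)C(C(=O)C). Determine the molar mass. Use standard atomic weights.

Atom tally by fragment:
  CH3OOCCH2 → C:3 H:5 O:2
  CH(C2H5) → C:3 H:6
  CH(CF3) → C:2 H:1 F:3
  CH2 → C:1 H:2
  CH(I) → C:1 H:1 I:1
  CH2COCH3 → C:3 H:5 O:1
Element totals:
  C: 13
  H: 20
  F: 3
  I: 1
  O: 3
Molecular formula: C13H20F3IO3.
  M = 13(12.011) + 20(1.008) + 3(18.998) + 126.904 + 3(15.999)
    = 156.143 + 20.160 + 56.994 + 126.904 + 47.997 = 408.198

408.20 g/mol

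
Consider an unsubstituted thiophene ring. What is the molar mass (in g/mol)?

Atom tally by fragment:
  thiophene ring core → C:4 H:4 S:1
Element totals:
  C: 4
  H: 4
  S: 1
Molecular formula: C4H4S.
  M = 4(12.011) + 4(1.008) + 32.06
    = 48.044 + 4.032 + 32.060 = 84.136

84.14 g/mol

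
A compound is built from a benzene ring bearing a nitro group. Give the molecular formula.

C6H5NO2

Atom tally by fragment:
  benzene ring core → C:6 H:6
  (− 1 ring H displaced by substituents)
  + NO2 → N:1 O:2
Element totals:
  C: 6
  H: 5
  N: 1
  O: 2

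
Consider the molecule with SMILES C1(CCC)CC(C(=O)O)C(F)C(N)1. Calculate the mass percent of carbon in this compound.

Atom tally by fragment:
  cyclopentane ring core → C:5 H:10
  (− 4 ring H displaced by substituents)
  + CH2CH2CH3 → C:3 H:7
  + COOH → C:1 H:1 O:2
  + F → F:1
  + NH2 → N:1 H:2
Element totals:
  C: 9
  H: 16
  F: 1
  N: 1
  O: 2
Molecular formula: C9H16FNO2.
Molar mass = 189.230 g/mol.
Mass from C: 9 × 12.011 = 108.099 g/mol.
%C = 108.099 / 189.230 × 100 = 57.13%.

57.13%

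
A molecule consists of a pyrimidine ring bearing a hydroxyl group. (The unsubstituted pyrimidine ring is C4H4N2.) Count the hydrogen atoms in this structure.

Atom tally by fragment:
  pyrimidine ring core → C:4 H:4 N:2
  (− 1 ring H displaced by substituents)
  + OH → O:1 H:1
Element totals:
  C: 4
  H: 4
  N: 2
  O: 1

4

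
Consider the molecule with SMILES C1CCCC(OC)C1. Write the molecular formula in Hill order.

Atom tally by fragment:
  cyclohexane ring core → C:6 H:12
  (− 1 ring H displaced by substituents)
  + OCH3 → C:1 H:3 O:1
Element totals:
  C: 7
  H: 14
  O: 1

C7H14O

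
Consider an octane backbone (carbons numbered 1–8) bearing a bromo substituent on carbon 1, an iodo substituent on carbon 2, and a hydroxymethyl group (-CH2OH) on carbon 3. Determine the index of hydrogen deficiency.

Atom tally by fragment:
  BrCH2 → C:1 H:2 Br:1
  CH(I) → C:1 H:1 I:1
  CH(CH2OH) → C:2 H:4 O:1
  CH2 → C:1 H:2
  CH2 → C:1 H:2
  CH2 → C:1 H:2
  CH2 → C:1 H:2
  CH3 → C:1 H:3
Element totals:
  C: 9
  H: 18
  Br: 1
  I: 1
  O: 1
Molecular formula: C9H18BrIO.
DoU = (2C + 2 + N − H − X) / 2 = (2·9 + 2 + 0 − 18 − 2) / 2 = 0.

0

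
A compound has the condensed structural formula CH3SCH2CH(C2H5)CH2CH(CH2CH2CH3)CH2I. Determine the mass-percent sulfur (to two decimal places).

Atom tally by fragment:
  CH3SCH2 → C:2 H:5 S:1
  CH(C2H5) → C:3 H:6
  CH2 → C:1 H:2
  CH(CH2CH2CH3) → C:4 H:8
  CH2I → C:1 H:2 I:1
Element totals:
  C: 11
  H: 23
  I: 1
  S: 1
Molecular formula: C11H23IS.
Molar mass = 314.269 g/mol.
Mass from S: 1 × 32.06 = 32.060 g/mol.
%S = 32.060 / 314.269 × 100 = 10.20%.

10.20%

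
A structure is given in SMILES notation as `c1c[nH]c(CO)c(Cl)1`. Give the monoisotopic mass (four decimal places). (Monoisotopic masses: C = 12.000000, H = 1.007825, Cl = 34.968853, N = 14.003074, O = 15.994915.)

Atom tally by fragment:
  pyrrole ring core → C:4 H:5 N:1
  (− 2 ring H displaced by substituents)
  + CH2OH → C:1 H:3 O:1
  + Cl → Cl:1
Element totals:
  C: 5
  H: 6
  Cl: 1
  N: 1
  O: 1
Molecular formula: C5H6ClNO.
  M = 5(12.0) + 6(1.007825) + 34.968853 + 14.003074 + 15.994915
    = 60.000000 + 6.046950 + 34.968853 + 14.003074 + 15.994915 = 131.013792

131.0138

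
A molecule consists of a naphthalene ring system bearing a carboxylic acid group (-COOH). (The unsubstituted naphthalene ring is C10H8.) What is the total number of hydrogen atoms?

8

Atom tally by fragment:
  naphthalene ring system core → C:10 H:8
  (− 1 ring H displaced by substituents)
  + COOH → C:1 H:1 O:2
Element totals:
  C: 11
  H: 8
  O: 2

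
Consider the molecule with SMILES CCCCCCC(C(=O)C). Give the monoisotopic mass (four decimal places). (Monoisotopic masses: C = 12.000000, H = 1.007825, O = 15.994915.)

Atom tally by fragment:
  CH3 → C:1 H:3
  CH2 → C:1 H:2
  CH2 → C:1 H:2
  CH2 → C:1 H:2
  CH2 → C:1 H:2
  CH2 → C:1 H:2
  CH2COCH3 → C:3 H:5 O:1
Element totals:
  C: 9
  H: 18
  O: 1
Molecular formula: C9H18O.
  M = 9(12.0) + 18(1.007825) + 15.994915
    = 108.000000 + 18.140850 + 15.994915 = 142.135765

142.1358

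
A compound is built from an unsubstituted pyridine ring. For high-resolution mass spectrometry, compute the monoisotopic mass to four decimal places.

79.0422

Atom tally by fragment:
  pyridine ring core → C:5 H:5 N:1
Element totals:
  C: 5
  H: 5
  N: 1
Molecular formula: C5H5N.
  M = 5(12.0) + 5(1.007825) + 14.003074
    = 60.000000 + 5.039125 + 14.003074 = 79.042199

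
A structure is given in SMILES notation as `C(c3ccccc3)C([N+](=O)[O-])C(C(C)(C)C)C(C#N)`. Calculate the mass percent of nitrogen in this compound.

10.76%

Atom tally by fragment:
  C6H5CH2 → C:7 H:7
  CH(NO2) → C:1 H:1 N:1 O:2
  CH(C(CH3)3) → C:5 H:10
  CH2CN → C:2 H:2 N:1
Element totals:
  C: 15
  H: 20
  N: 2
  O: 2
Molecular formula: C15H20N2O2.
Molar mass = 260.337 g/mol.
Mass from N: 2 × 14.007 = 28.014 g/mol.
%N = 28.014 / 260.337 × 100 = 10.76%.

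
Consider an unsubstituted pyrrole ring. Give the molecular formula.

Atom tally by fragment:
  pyrrole ring core → C:4 H:5 N:1
Element totals:
  C: 4
  H: 5
  N: 1

C4H5N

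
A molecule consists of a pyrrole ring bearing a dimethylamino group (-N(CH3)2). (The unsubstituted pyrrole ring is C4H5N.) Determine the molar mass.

110.16 g/mol

Atom tally by fragment:
  pyrrole ring core → C:4 H:5 N:1
  (− 1 ring H displaced by substituents)
  + N(CH3)2 → N:1 C:2 H:6
Element totals:
  C: 6
  H: 10
  N: 2
Molecular formula: C6H10N2.
  M = 6(12.011) + 10(1.008) + 2(14.007)
    = 72.066 + 10.080 + 28.014 = 110.160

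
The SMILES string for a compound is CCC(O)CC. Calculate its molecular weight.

88.15 g/mol

Atom tally by fragment:
  CH3 → C:1 H:3
  CH2 → C:1 H:2
  CH(OH) → C:1 H:2 O:1
  CH2 → C:1 H:2
  CH3 → C:1 H:3
Element totals:
  C: 5
  H: 12
  O: 1
Molecular formula: C5H12O.
  M = 5(12.011) + 12(1.008) + 15.999
    = 60.055 + 12.096 + 15.999 = 88.150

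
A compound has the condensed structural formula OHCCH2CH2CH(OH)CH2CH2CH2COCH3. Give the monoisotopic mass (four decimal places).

172.1099

Element totals:
  C: 9
  H: 16
  O: 3
Molecular formula: C9H16O3.
  M = 9(12.0) + 16(1.007825) + 3(15.994915)
    = 108.000000 + 16.125200 + 47.984745 = 172.109945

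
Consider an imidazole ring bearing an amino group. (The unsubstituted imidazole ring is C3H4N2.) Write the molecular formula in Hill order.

C3H5N3

Atom tally by fragment:
  imidazole ring core → C:3 H:4 N:2
  (− 1 ring H displaced by substituents)
  + NH2 → N:1 H:2
Element totals:
  C: 3
  H: 5
  N: 3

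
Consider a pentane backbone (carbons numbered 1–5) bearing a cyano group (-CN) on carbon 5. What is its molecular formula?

C6H11N

Atom tally by fragment:
  CH3 → C:1 H:3
  CH2 → C:1 H:2
  CH2 → C:1 H:2
  CH2 → C:1 H:2
  CH2CN → C:2 H:2 N:1
Element totals:
  C: 6
  H: 11
  N: 1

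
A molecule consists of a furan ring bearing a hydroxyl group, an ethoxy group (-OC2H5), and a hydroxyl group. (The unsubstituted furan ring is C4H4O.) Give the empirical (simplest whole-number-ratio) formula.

Atom tally by fragment:
  furan ring core → C:4 H:4 O:1
  (− 3 ring H displaced by substituents)
  + OH → O:1 H:1
  + OC2H5 → C:2 H:5 O:1
  + OH → O:1 H:1
Element totals:
  C: 6
  H: 8
  O: 4
Molecular formula: C6H8O4.
gcd of subscripts = 2; dividing each by 2:
  C: 6/2 = 3
  H: 8/2 = 4
  O: 4/2 = 2

C3H4O2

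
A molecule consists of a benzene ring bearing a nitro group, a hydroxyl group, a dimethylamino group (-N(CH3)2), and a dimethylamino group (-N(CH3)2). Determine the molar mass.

Atom tally by fragment:
  benzene ring core → C:6 H:6
  (− 4 ring H displaced by substituents)
  + NO2 → N:1 O:2
  + OH → O:1 H:1
  + N(CH3)2 → N:1 C:2 H:6
  + N(CH3)2 → N:1 C:2 H:6
Element totals:
  C: 10
  H: 15
  N: 3
  O: 3
Molecular formula: C10H15N3O3.
  M = 10(12.011) + 15(1.008) + 3(14.007) + 3(15.999)
    = 120.110 + 15.120 + 42.021 + 47.997 = 225.248

225.25 g/mol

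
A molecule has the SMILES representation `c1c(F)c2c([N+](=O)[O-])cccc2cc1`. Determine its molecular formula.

Atom tally by fragment:
  naphthalene ring system core → C:10 H:8
  (− 2 ring H displaced by substituents)
  + F → F:1
  + NO2 → N:1 O:2
Element totals:
  C: 10
  H: 6
  F: 1
  N: 1
  O: 2

C10H6FNO2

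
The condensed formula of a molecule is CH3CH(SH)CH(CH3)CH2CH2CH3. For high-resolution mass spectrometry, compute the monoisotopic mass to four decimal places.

Atom tally by fragment:
  CH3 → C:1 H:3
  CH(SH) → C:1 H:2 S:1
  CH(CH3) → C:2 H:4
  CH2 → C:1 H:2
  CH2 → C:1 H:2
  CH3 → C:1 H:3
Element totals:
  C: 7
  H: 16
  S: 1
Molecular formula: C7H16S.
  M = 7(12.0) + 16(1.007825) + 31.972071
    = 84.000000 + 16.125200 + 31.972071 = 132.097271

132.0973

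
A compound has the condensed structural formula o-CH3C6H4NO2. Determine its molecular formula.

Element totals:
  C: 7
  H: 7
  N: 1
  O: 2

C7H7NO2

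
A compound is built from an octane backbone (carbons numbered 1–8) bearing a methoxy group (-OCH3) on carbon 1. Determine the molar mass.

144.26 g/mol

Atom tally by fragment:
  CH3OCH2 → C:2 H:5 O:1
  CH2 → C:1 H:2
  CH2 → C:1 H:2
  CH2 → C:1 H:2
  CH2 → C:1 H:2
  CH2 → C:1 H:2
  CH2 → C:1 H:2
  CH3 → C:1 H:3
Element totals:
  C: 9
  H: 20
  O: 1
Molecular formula: C9H20O.
  M = 9(12.011) + 20(1.008) + 15.999
    = 108.099 + 20.160 + 15.999 = 144.258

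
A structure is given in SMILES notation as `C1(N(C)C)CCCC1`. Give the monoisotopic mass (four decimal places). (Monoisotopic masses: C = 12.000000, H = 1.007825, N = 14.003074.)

Atom tally by fragment:
  cyclopentane ring core → C:5 H:10
  (− 1 ring H displaced by substituents)
  + N(CH3)2 → N:1 C:2 H:6
Element totals:
  C: 7
  H: 15
  N: 1
Molecular formula: C7H15N.
  M = 7(12.0) + 15(1.007825) + 14.003074
    = 84.000000 + 15.117375 + 14.003074 = 113.120449

113.1204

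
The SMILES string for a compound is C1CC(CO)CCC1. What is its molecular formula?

C7H14O

Atom tally by fragment:
  cyclohexane ring core → C:6 H:12
  (− 1 ring H displaced by substituents)
  + CH2OH → C:1 H:3 O:1
Element totals:
  C: 7
  H: 14
  O: 1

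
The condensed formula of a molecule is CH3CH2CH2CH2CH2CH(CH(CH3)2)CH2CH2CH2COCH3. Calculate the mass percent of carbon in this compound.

Atom tally by fragment:
  CH3 → C:1 H:3
  CH2 → C:1 H:2
  CH2 → C:1 H:2
  CH2 → C:1 H:2
  CH2 → C:1 H:2
  CH(CH(CH3)2) → C:4 H:8
  CH2 → C:1 H:2
  CH2 → C:1 H:2
  CH2COCH3 → C:3 H:5 O:1
Element totals:
  C: 14
  H: 28
  O: 1
Molecular formula: C14H28O.
Molar mass = 212.377 g/mol.
Mass from C: 14 × 12.011 = 168.154 g/mol.
%C = 168.154 / 212.377 × 100 = 79.18%.

79.18%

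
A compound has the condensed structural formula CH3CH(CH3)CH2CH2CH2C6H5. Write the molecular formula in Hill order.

C12H18

Atom tally by fragment:
  CH3 → C:1 H:3
  CH(CH3) → C:2 H:4
  CH2 → C:1 H:2
  CH2 → C:1 H:2
  CH2C6H5 → C:7 H:7
Element totals:
  C: 12
  H: 18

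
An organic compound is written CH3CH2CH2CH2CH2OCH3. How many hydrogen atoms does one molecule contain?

14

Element totals:
  C: 6
  H: 14
  O: 1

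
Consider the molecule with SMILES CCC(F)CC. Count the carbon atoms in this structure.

5

Atom tally by fragment:
  CH3 → C:1 H:3
  CH2 → C:1 H:2
  CH(F) → C:1 H:1 F:1
  CH2 → C:1 H:2
  CH3 → C:1 H:3
Element totals:
  C: 5
  H: 11
  F: 1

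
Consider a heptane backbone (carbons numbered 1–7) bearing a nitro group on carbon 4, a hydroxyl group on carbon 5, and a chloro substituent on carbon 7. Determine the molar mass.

Atom tally by fragment:
  CH3 → C:1 H:3
  CH2 → C:1 H:2
  CH2 → C:1 H:2
  CH(NO2) → C:1 H:1 N:1 O:2
  CH(OH) → C:1 H:2 O:1
  CH2 → C:1 H:2
  CH2Cl → C:1 H:2 Cl:1
Element totals:
  C: 7
  H: 14
  Cl: 1
  N: 1
  O: 3
Molecular formula: C7H14ClNO3.
  M = 7(12.011) + 14(1.008) + 35.45 + 14.007 + 3(15.999)
    = 84.077 + 14.112 + 35.450 + 14.007 + 47.997 = 195.643

195.64 g/mol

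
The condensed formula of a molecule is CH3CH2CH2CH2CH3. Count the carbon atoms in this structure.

Element totals:
  C: 5
  H: 12

5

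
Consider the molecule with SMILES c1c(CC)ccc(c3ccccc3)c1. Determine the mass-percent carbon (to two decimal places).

92.26%

Atom tally by fragment:
  benzene ring core → C:6 H:6
  (− 2 ring H displaced by substituents)
  + C2H5 → C:2 H:5
  + C6H5 → C:6 H:5
Element totals:
  C: 14
  H: 14
Molecular formula: C14H14.
Molar mass = 182.266 g/mol.
Mass from C: 14 × 12.011 = 168.154 g/mol.
%C = 168.154 / 182.266 × 100 = 92.26%.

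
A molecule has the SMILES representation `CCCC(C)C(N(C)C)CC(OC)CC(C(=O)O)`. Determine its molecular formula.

Atom tally by fragment:
  CH3 → C:1 H:3
  CH2 → C:1 H:2
  CH2 → C:1 H:2
  CH(CH3) → C:2 H:4
  CH(N(CH3)2) → C:3 H:7 N:1
  CH2 → C:1 H:2
  CH(OCH3) → C:2 H:4 O:1
  CH2 → C:1 H:2
  CH2COOH → C:2 H:3 O:2
Element totals:
  C: 14
  H: 29
  N: 1
  O: 3

C14H29NO3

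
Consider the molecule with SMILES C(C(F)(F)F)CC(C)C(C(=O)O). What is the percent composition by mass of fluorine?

Atom tally by fragment:
  F3CCH2 → C:2 H:2 F:3
  CH2 → C:1 H:2
  CH(CH3) → C:2 H:4
  CH2COOH → C:2 H:3 O:2
Element totals:
  C: 7
  H: 11
  F: 3
  O: 2
Molecular formula: C7H11F3O2.
Molar mass = 184.157 g/mol.
Mass from F: 3 × 18.998 = 56.994 g/mol.
%F = 56.994 / 184.157 × 100 = 30.95%.

30.95%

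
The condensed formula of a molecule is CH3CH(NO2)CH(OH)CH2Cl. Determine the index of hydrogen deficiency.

1

Atom tally by fragment:
  CH3 → C:1 H:3
  CH(NO2) → C:1 H:1 N:1 O:2
  CH(OH) → C:1 H:2 O:1
  CH2Cl → C:1 H:2 Cl:1
Element totals:
  C: 4
  H: 8
  Cl: 1
  N: 1
  O: 3
Molecular formula: C4H8ClNO3.
DoU = (2C + 2 + N − H − X) / 2 = (2·4 + 2 + 1 − 8 − 1) / 2 = 1.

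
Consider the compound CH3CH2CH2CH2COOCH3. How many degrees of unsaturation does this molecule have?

Element totals:
  C: 6
  H: 12
  O: 2
Molecular formula: C6H12O2.
DoU = (2C + 2 + N − H − X) / 2 = (2·6 + 2 + 0 − 12 − 0) / 2 = 1.

1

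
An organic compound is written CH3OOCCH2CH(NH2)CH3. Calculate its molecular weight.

117.15 g/mol

Atom tally by fragment:
  CH3OOCCH2 → C:3 H:5 O:2
  CH(NH2) → C:1 H:3 N:1
  CH3 → C:1 H:3
Element totals:
  C: 5
  H: 11
  N: 1
  O: 2
Molecular formula: C5H11NO2.
  M = 5(12.011) + 11(1.008) + 14.007 + 2(15.999)
    = 60.055 + 11.088 + 14.007 + 31.998 = 117.148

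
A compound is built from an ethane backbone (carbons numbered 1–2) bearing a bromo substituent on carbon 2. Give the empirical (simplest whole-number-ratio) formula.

Atom tally by fragment:
  CH3 → C:1 H:3
  CH2Br → C:1 H:2 Br:1
Element totals:
  C: 2
  H: 5
  Br: 1
Molecular formula: C2H5Br.
gcd of subscripts (1, 2, 5) = 1, so the empirical formula equals the molecular formula.

C2H5Br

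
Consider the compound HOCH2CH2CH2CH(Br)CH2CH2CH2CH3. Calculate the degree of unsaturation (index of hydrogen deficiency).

0

Element totals:
  C: 8
  H: 17
  Br: 1
  O: 1
Molecular formula: C8H17BrO.
DoU = (2C + 2 + N − H − X) / 2 = (2·8 + 2 + 0 − 17 − 1) / 2 = 0.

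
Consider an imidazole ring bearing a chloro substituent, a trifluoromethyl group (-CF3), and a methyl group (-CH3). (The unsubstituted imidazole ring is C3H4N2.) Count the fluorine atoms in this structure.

Atom tally by fragment:
  imidazole ring core → C:3 H:4 N:2
  (− 3 ring H displaced by substituents)
  + Cl → Cl:1
  + CF3 → C:1 F:3
  + CH3 → C:1 H:3
Element totals:
  C: 5
  H: 4
  Cl: 1
  F: 3
  N: 2

3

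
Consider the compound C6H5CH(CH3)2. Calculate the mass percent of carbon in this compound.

Element totals:
  C: 9
  H: 12
Molecular formula: C9H12.
Molar mass = 120.195 g/mol.
Mass from C: 9 × 12.011 = 108.099 g/mol.
%C = 108.099 / 120.195 × 100 = 89.94%.

89.94%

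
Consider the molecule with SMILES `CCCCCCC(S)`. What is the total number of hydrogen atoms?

16

Atom tally by fragment:
  CH3 → C:1 H:3
  CH2 → C:1 H:2
  CH2 → C:1 H:2
  CH2 → C:1 H:2
  CH2 → C:1 H:2
  CH2 → C:1 H:2
  CH2SH → C:1 H:3 S:1
Element totals:
  C: 7
  H: 16
  S: 1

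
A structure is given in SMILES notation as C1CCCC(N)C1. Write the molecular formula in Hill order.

Atom tally by fragment:
  cyclohexane ring core → C:6 H:12
  (− 1 ring H displaced by substituents)
  + NH2 → N:1 H:2
Element totals:
  C: 6
  H: 13
  N: 1

C6H13N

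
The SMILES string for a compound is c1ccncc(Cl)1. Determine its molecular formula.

Atom tally by fragment:
  pyridine ring core → C:5 H:5 N:1
  (− 1 ring H displaced by substituents)
  + Cl → Cl:1
Element totals:
  C: 5
  H: 4
  Cl: 1
  N: 1

C5H4ClN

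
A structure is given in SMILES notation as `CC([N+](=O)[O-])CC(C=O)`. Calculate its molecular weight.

Atom tally by fragment:
  CH3 → C:1 H:3
  CH(NO2) → C:1 H:1 N:1 O:2
  CH2 → C:1 H:2
  CH2CHO → C:2 H:3 O:1
Element totals:
  C: 5
  H: 9
  N: 1
  O: 3
Molecular formula: C5H9NO3.
  M = 5(12.011) + 9(1.008) + 14.007 + 3(15.999)
    = 60.055 + 9.072 + 14.007 + 47.997 = 131.131

131.13 g/mol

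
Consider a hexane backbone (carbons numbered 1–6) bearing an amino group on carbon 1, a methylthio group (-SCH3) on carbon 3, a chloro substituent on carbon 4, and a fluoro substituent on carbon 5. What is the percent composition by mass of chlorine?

17.75%

Atom tally by fragment:
  H2NCH2 → C:1 H:4 N:1
  CH2 → C:1 H:2
  CH(SCH3) → C:2 H:4 S:1
  CH(Cl) → C:1 H:1 Cl:1
  CH(F) → C:1 H:1 F:1
  CH3 → C:1 H:3
Element totals:
  C: 7
  H: 15
  Cl: 1
  F: 1
  N: 1
  S: 1
Molecular formula: C7H15ClFNS.
Molar mass = 199.712 g/mol.
Mass from Cl: 1 × 35.45 = 35.450 g/mol.
%Cl = 35.450 / 199.712 × 100 = 17.75%.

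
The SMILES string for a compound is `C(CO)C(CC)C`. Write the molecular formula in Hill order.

C6H14O

Atom tally by fragment:
  HOCH2CH2 → C:2 H:5 O:1
  CH(C2H5) → C:3 H:6
  CH3 → C:1 H:3
Element totals:
  C: 6
  H: 14
  O: 1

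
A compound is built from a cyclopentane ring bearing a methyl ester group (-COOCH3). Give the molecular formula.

Atom tally by fragment:
  cyclopentane ring core → C:5 H:10
  (− 1 ring H displaced by substituents)
  + COOCH3 → C:2 H:3 O:2
Element totals:
  C: 7
  H: 12
  O: 2

C7H12O2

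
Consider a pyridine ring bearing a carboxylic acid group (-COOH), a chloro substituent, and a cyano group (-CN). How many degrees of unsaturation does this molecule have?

7

Atom tally by fragment:
  pyridine ring core → C:5 H:5 N:1
  (− 3 ring H displaced by substituents)
  + COOH → C:1 H:1 O:2
  + Cl → Cl:1
  + CN → C:1 N:1
Element totals:
  C: 7
  H: 3
  Cl: 1
  N: 2
  O: 2
Molecular formula: C7H3ClN2O2.
DoU = (2C + 2 + N − H − X) / 2 = (2·7 + 2 + 2 − 3 − 1) / 2 = 7.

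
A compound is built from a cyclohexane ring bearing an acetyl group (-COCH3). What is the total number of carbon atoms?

Atom tally by fragment:
  cyclohexane ring core → C:6 H:12
  (− 1 ring H displaced by substituents)
  + COCH3 → C:2 H:3 O:1
Element totals:
  C: 8
  H: 14
  O: 1

8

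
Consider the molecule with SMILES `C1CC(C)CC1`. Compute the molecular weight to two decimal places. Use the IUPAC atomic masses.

84.16 g/mol

Atom tally by fragment:
  cyclopentane ring core → C:5 H:10
  (− 1 ring H displaced by substituents)
  + CH3 → C:1 H:3
Element totals:
  C: 6
  H: 12
Molecular formula: C6H12.
  M = 6(12.011) + 12(1.008)
    = 72.066 + 12.096 = 84.162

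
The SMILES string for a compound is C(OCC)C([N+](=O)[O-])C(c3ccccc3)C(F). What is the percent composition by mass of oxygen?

19.89%

Atom tally by fragment:
  C2H5OCH2 → C:3 H:7 O:1
  CH(NO2) → C:1 H:1 N:1 O:2
  CH(C6H5) → C:7 H:6
  CH2F → C:1 H:2 F:1
Element totals:
  C: 12
  H: 16
  F: 1
  N: 1
  O: 3
Molecular formula: C12H16FNO3.
Molar mass = 241.262 g/mol.
Mass from O: 3 × 15.999 = 47.997 g/mol.
%O = 47.997 / 241.262 × 100 = 19.89%.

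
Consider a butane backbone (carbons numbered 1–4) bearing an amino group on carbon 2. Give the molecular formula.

C4H11N

Atom tally by fragment:
  CH3 → C:1 H:3
  CH(NH2) → C:1 H:3 N:1
  CH2 → C:1 H:2
  CH3 → C:1 H:3
Element totals:
  C: 4
  H: 11
  N: 1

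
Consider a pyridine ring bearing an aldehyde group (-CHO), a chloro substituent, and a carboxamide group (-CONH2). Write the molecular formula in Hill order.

Atom tally by fragment:
  pyridine ring core → C:5 H:5 N:1
  (− 3 ring H displaced by substituents)
  + CHO → C:1 H:1 O:1
  + Cl → Cl:1
  + CONH2 → C:1 H:2 O:1 N:1
Element totals:
  C: 7
  H: 5
  Cl: 1
  N: 2
  O: 2

C7H5ClN2O2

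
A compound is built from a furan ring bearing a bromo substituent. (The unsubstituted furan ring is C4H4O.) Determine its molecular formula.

Atom tally by fragment:
  furan ring core → C:4 H:4 O:1
  (− 1 ring H displaced by substituents)
  + Br → Br:1
Element totals:
  C: 4
  H: 3
  Br: 1
  O: 1

C4H3BrO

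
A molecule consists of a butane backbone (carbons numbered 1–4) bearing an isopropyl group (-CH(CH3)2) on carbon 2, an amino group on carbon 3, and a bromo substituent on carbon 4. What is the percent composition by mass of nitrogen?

Atom tally by fragment:
  CH3 → C:1 H:3
  CH(CH(CH3)2) → C:4 H:8
  CH(NH2) → C:1 H:3 N:1
  CH2Br → C:1 H:2 Br:1
Element totals:
  C: 7
  H: 16
  Br: 1
  N: 1
Molecular formula: C7H16BrN.
Molar mass = 194.116 g/mol.
Mass from N: 1 × 14.007 = 14.007 g/mol.
%N = 14.007 / 194.116 × 100 = 7.22%.

7.22%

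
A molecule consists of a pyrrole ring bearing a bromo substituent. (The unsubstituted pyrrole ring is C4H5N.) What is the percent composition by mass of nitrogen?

Atom tally by fragment:
  pyrrole ring core → C:4 H:5 N:1
  (− 1 ring H displaced by substituents)
  + Br → Br:1
Element totals:
  C: 4
  H: 4
  Br: 1
  N: 1
Molecular formula: C4H4BrN.
Molar mass = 145.987 g/mol.
Mass from N: 1 × 14.007 = 14.007 g/mol.
%N = 14.007 / 145.987 × 100 = 9.59%.

9.59%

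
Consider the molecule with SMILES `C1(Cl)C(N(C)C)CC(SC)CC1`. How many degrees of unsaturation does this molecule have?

Atom tally by fragment:
  cyclohexane ring core → C:6 H:12
  (− 3 ring H displaced by substituents)
  + Cl → Cl:1
  + N(CH3)2 → N:1 C:2 H:6
  + SCH3 → C:1 H:3 S:1
Element totals:
  C: 9
  H: 18
  Cl: 1
  N: 1
  S: 1
Molecular formula: C9H18ClNS.
DoU = (2C + 2 + N − H − X) / 2 = (2·9 + 2 + 1 − 18 − 1) / 2 = 1.

1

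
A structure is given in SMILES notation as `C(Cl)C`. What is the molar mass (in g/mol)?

64.51 g/mol

Atom tally by fragment:
  ClCH2 → C:1 H:2 Cl:1
  CH3 → C:1 H:3
Element totals:
  C: 2
  H: 5
  Cl: 1
Molecular formula: C2H5Cl.
  M = 2(12.011) + 5(1.008) + 35.45
    = 24.022 + 5.040 + 35.450 = 64.512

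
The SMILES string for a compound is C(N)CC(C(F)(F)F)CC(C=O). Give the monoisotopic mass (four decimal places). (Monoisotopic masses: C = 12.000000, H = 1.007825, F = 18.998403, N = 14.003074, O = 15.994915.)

Atom tally by fragment:
  H2NCH2 → C:1 H:4 N:1
  CH2 → C:1 H:2
  CH(CF3) → C:2 H:1 F:3
  CH2 → C:1 H:2
  CH2CHO → C:2 H:3 O:1
Element totals:
  C: 7
  H: 12
  F: 3
  N: 1
  O: 1
Molecular formula: C7H12F3NO.
  M = 7(12.0) + 12(1.007825) + 3(18.998403) + 14.003074 + 15.994915
    = 84.000000 + 12.093900 + 56.995209 + 14.003074 + 15.994915 = 183.087098

183.0871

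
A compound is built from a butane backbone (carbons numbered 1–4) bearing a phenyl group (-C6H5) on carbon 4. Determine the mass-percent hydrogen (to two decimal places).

Atom tally by fragment:
  CH3 → C:1 H:3
  CH2 → C:1 H:2
  CH2 → C:1 H:2
  CH2C6H5 → C:7 H:7
Element totals:
  C: 10
  H: 14
Molecular formula: C10H14.
Molar mass = 134.222 g/mol.
Mass from H: 14 × 1.008 = 14.112 g/mol.
%H = 14.112 / 134.222 × 100 = 10.51%.

10.51%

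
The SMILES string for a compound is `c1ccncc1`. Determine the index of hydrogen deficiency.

4

Atom tally by fragment:
  pyridine ring core → C:5 H:5 N:1
Element totals:
  C: 5
  H: 5
  N: 1
Molecular formula: C5H5N.
DoU = (2C + 2 + N − H − X) / 2 = (2·5 + 2 + 1 − 5 − 0) / 2 = 4.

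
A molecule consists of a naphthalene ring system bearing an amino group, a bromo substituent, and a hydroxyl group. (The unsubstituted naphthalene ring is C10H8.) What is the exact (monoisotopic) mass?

236.9789

Atom tally by fragment:
  naphthalene ring system core → C:10 H:8
  (− 3 ring H displaced by substituents)
  + NH2 → N:1 H:2
  + Br → Br:1
  + OH → O:1 H:1
Element totals:
  C: 10
  H: 8
  Br: 1
  N: 1
  O: 1
Molecular formula: C10H8BrNO.
  M = 10(12.0) + 8(1.007825) + 78.918338 + 14.003074 + 15.994915
    = 120.000000 + 8.062600 + 78.918338 + 14.003074 + 15.994915 = 236.978927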